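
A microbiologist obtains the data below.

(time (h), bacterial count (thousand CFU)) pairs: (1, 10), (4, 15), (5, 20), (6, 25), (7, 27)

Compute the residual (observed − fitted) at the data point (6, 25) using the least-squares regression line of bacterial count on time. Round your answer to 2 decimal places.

n = 5, Σx = 23, Σy = 97, Σxy = 509, Σx² = 127
Sxx = Σx² − (Σx)²/n = 127 − 105.8 = 21.2
Sxy = Σxy − (Σx)(Σy)/n = 509 − 446.2 = 62.8
b = Sxy/Sxx = 62.8/21.2 = 2.962264
a = ȳ − b·x̄ = 19.4 − 2.962264·4.6 = 5.773585
ŷ(6) = 5.773585 + 2.962264·6 = 23.547170
residual = y − ŷ = 25 − 23.547170 = 1.452830

1.45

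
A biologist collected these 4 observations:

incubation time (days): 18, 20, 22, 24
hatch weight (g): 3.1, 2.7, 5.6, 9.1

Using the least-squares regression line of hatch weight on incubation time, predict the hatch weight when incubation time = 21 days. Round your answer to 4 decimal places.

n = 4, Σx = 84, Σy = 20.5, Σxy = 451.4, Σx² = 1784
Sxx = Σx² − (Σx)²/n = 1784 − 1764 = 20
Sxy = Σxy − (Σx)(Σy)/n = 451.4 − 430.5 = 20.9
b = Sxy/Sxx = 20.9/20 = 1.045
a = ȳ − b·x̄ = 5.125 − 1.045·21 = -16.82
ŷ(21) = a + b·21 = -16.82 + 1.045·21 = 5.125

5.1250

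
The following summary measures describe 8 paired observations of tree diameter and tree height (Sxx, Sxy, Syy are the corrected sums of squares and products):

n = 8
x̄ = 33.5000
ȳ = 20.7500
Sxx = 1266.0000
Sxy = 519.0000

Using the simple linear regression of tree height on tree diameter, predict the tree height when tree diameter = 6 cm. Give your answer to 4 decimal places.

b = Sxy/Sxx = 519/1266 = 0.409953
a = ȳ − b·x̄ = 20.75 − 0.409953·33.5 = 7.016588
ŷ(6) = a + b·6 = 7.016588 + 0.409953·6 = 9.476303

9.4763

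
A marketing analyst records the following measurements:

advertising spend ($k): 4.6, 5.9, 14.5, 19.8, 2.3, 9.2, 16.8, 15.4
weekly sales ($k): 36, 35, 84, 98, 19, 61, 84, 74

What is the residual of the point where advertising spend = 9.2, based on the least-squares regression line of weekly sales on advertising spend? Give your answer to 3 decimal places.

7.722

n = 8, Σx = 88.5, Σy = 491, Σxy = 6686.2, Σx² = 1267.59
Sxx = Σx² − (Σx)²/n = 1267.59 − 979.03125 = 288.55875
Sxy = Σxy − (Σx)(Σy)/n = 6686.2 − 5431.6875 = 1254.5125
b = Sxy/Sxx = 1254.5125/288.55875 = 4.347512
a = ȳ − b·x̄ = 61.375 − 4.347512·11.0625 = 13.280653
ŷ(9.2) = 13.280653 + 4.347512·9.2 = 53.277760
residual = y − ŷ = 61 − 53.277760 = 7.722240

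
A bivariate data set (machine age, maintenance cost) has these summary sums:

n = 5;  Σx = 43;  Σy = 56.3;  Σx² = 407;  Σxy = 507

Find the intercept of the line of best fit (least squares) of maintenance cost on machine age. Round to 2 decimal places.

Sxx = Σx² − (Σx)²/n = 407 − 369.8 = 37.2
Sxy = Σxy − (Σx)(Σy)/n = 507 − 484.18 = 22.82
b = Sxy/Sxx = 22.82/37.2 = 0.613441
a = ȳ − b·x̄ = 11.26 − 0.613441·8.6 = 5.984409

5.98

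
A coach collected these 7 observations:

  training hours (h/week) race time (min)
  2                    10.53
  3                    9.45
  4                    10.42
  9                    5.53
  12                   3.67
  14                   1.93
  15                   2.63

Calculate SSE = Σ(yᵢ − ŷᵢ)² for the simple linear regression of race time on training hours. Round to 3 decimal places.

2.703

n = 7, Σx = 59, Σy = 44.16, Σxy = 251.37, Σx² = 675, Σy² = 363.4514
Sxx = Σx² − (Σx)²/n = 675 − 497.285714 = 177.714286
Sxy = Σxy − (Σx)(Σy)/n = 251.37 − 372.205714 = -120.835714
Syy = Σy² − (Σy)²/n = 363.4514 − 278.586514 = 84.864886
b = Sxy/Sxx = -120.835714/177.714286 = -0.679944
SSE = Syy − b·Sxy = 84.864886 − (-0.679944)·(-120.835714) = 2.703399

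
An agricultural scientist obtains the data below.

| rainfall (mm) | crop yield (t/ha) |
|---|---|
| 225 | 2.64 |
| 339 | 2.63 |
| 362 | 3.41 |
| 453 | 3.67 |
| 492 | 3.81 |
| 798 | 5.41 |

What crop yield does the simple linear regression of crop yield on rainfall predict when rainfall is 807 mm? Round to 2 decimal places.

n = 6, Σx = 2669, Σy = 21.57, Σxy = 10574.2, Σx² = 1380667
Sxx = Σx² − (Σx)²/n = 1380667 − 1187260.166667 = 193406.833333
Sxy = Σxy − (Σx)(Σy)/n = 10574.2 − 9595.055 = 979.145
b = Sxy/Sxx = 979.145/193406.833333 = 0.005063
a = ȳ − b·x̄ = 3.595 − 0.005063·444.833333 = 1.342979
ŷ(807) = a + b·807 = 1.342979 + 0.005063·807 = 5.428512

5.43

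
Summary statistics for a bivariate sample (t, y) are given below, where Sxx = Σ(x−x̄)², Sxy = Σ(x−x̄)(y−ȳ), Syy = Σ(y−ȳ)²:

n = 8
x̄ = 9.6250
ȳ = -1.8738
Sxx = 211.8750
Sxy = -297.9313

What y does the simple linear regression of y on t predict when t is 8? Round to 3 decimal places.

0.411

b = Sxy/Sxx = -297.9313/211.875 = -1.406165
a = ȳ − b·x̄ = -1.8738 − (-1.406165)·9.625 = 11.660542
ŷ(8) = a + b·8 = 11.660542 + (-1.406165)·8 = 0.411219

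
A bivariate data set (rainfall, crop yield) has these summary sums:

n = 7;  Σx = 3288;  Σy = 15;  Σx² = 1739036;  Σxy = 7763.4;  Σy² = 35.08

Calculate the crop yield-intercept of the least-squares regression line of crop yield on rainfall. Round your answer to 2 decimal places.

0.41

Sxx = Σx² − (Σx)²/n = 1739036 − 1544420.571429 = 194615.428571
Sxy = Σxy − (Σx)(Σy)/n = 7763.4 − 7045.714286 = 717.685714
b = Sxy/Sxx = 717.685714/194615.428571 = 0.003688
a = ȳ − b·x̄ = 2.142857 − 0.003688·469.714286 = 0.410686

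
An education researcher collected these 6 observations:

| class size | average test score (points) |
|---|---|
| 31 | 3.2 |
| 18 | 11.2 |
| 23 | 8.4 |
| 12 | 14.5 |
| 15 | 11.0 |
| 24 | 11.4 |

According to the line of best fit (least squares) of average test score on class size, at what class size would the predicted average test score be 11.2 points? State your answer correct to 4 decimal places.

17.9680

n = 6, Σx = 123, Σy = 59.7, Σxy = 1106.6, Σx² = 2759
Sxx = Σx² − (Σx)²/n = 2759 − 2521.5 = 237.5
Sxy = Σxy − (Σx)(Σy)/n = 1106.6 − 1223.85 = -117.25
b = Sxy/Sxx = -117.25/237.5 = -0.493684
a = ȳ − b·x̄ = 9.95 − (-0.493684)·20.5 = 20.070526
Set a + b·x = 11.2: x = (11.2 − 20.070526) / (-0.493684) = 17.968017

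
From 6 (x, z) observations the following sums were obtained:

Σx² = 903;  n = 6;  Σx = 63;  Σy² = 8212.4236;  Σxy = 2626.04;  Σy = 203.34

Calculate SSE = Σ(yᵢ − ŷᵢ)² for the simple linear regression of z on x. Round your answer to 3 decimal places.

Sxx = Σx² − (Σx)²/n = 903 − 661.5 = 241.5
Sxy = Σxy − (Σx)(Σy)/n = 2626.04 − 2135.07 = 490.97
Syy = Σy² − (Σy)²/n = 8212.4236 − 6891.1926 = 1321.231
b = Sxy/Sxx = 490.97/241.5 = 2.033002
SSE = Syy − b·Sxy = 1321.231 − 2.033002·490.97 = 323.087973

323.088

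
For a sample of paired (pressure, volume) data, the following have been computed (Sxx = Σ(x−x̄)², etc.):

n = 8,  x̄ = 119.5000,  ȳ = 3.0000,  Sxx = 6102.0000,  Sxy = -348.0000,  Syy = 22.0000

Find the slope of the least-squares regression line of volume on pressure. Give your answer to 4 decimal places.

b = Sxy/Sxx = -348/6102 = -0.057030

-0.0570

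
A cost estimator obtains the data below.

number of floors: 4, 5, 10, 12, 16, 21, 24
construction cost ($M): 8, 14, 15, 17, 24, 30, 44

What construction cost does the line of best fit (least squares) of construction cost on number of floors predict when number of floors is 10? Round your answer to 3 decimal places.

16.955

n = 7, Σx = 92, Σy = 152, Σxy = 2526, Σx² = 1558
Sxx = Σx² − (Σx)²/n = 1558 − 1209.142857 = 348.857143
Sxy = Σxy − (Σx)(Σy)/n = 2526 − 1997.714286 = 528.285714
b = Sxy/Sxx = 528.285714/348.857143 = 1.514333
a = ȳ − b·x̄ = 21.714286 − 1.514333·13.142857 = 1.811630
ŷ(10) = a + b·10 = 1.811630 + 1.514333·10 = 16.954955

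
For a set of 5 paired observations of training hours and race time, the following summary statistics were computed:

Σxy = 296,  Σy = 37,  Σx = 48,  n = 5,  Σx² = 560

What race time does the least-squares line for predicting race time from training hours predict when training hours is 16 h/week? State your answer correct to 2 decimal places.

3.58

Sxx = Σx² − (Σx)²/n = 560 − 460.8 = 99.2
Sxy = Σxy − (Σx)(Σy)/n = 296 − 355.2 = -59.2
b = Sxy/Sxx = -59.2/99.2 = -0.596774
a = ȳ − b·x̄ = 7.4 − (-0.596774)·9.6 = 13.129032
ŷ(16) = a + b·16 = 13.129032 + (-0.596774)·16 = 3.580645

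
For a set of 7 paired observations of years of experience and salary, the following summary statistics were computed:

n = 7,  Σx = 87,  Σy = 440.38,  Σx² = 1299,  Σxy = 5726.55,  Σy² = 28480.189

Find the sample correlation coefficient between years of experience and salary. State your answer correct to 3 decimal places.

Sxx = Σx² − (Σx)²/n = 1299 − 1081.285714 = 217.714286
Sxy = Σxy − (Σx)(Σy)/n = 5726.55 − 5473.294286 = 253.255714
Syy = Σy² − (Σy)²/n = 28480.189 − 27704.934914 = 775.254086
r = Sxy/√(Sxx·Syy) = 253.255714/√(168783.889518) = 253.255714/410.833165 = 0.616444

0.616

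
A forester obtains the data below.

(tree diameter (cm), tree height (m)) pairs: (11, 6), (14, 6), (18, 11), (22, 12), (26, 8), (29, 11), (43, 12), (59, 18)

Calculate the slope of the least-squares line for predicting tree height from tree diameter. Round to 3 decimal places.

n = 8, Σx = 222, Σy = 84, Σxy = 2717, Σx² = 7972
Sxx = Σx² − (Σx)²/n = 7972 − 6160.5 = 1811.5
Sxy = Σxy − (Σx)(Σy)/n = 2717 − 2331 = 386
b = Sxy/Sxx = 386/1811.5 = 0.213083

0.213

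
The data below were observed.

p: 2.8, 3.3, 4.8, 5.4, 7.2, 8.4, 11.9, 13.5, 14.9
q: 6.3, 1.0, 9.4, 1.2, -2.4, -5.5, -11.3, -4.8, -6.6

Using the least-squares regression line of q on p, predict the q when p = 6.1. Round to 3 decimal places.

0.832

n = 9, Σx = 72.2, Σy = -12.7, Σxy = -288.55, Σx² = 739.2
Sxx = Σx² − (Σx)²/n = 739.2 − 579.204444 = 159.995556
Sxy = Σxy − (Σx)(Σy)/n = -288.55 − (-101.882222) = -186.667778
b = Sxy/Sxx = -186.667778/159.995556 = -1.166706
a = ȳ − b·x̄ = -1.411111 − (-1.166706)·8.022222 = 7.948464
ŷ(6.1) = a + b·6.1 = 7.948464 + (-1.166706)·6.1 = 0.831557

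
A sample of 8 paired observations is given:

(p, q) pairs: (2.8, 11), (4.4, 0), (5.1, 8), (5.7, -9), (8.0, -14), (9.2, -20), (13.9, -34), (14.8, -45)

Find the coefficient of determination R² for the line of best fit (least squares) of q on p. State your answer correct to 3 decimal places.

n = 8, Σx = 63.9, Σy = -103, Σxy = -1414.3, Σx² = 646.59, Σy² = 4043
Sxx = Σx² − (Σx)²/n = 646.59 − 510.40125 = 136.18875
Sxy = Σxy − (Σx)(Σy)/n = -1414.3 − (-822.7125) = -591.5875
Syy = Σy² − (Σy)²/n = 4043 − 1326.125 = 2716.875
R² = Sxy²/(Sxx·Syy) = (-591.5875)²/(136.18875·2716.875) = 0.945860

0.946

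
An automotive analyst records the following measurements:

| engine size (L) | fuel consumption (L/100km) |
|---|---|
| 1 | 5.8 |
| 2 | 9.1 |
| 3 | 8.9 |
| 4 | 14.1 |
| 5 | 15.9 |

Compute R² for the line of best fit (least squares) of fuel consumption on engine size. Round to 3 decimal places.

n = 5, Σx = 15, Σy = 53.8, Σxy = 186.6, Σx² = 55, Σy² = 647.28
Sxx = Σx² − (Σx)²/n = 55 − 45 = 10
Sxy = Σxy − (Σx)(Σy)/n = 186.6 − 161.4 = 25.2
Syy = Σy² − (Σy)²/n = 647.28 − 578.888 = 68.392
R² = Sxy²/(Sxx·Syy) = (25.2)²/(10·68.392) = 0.928530

0.929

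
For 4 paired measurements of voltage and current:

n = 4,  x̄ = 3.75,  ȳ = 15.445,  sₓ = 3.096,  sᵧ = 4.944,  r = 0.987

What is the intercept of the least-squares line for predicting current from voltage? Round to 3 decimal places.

b = r · sᵧ/sₓ = 0.987 · 4.944/3.096 = 1.576140
a = ȳ − b·x̄ = 15.445 − 1.576140·3.75 = 9.534477

9.534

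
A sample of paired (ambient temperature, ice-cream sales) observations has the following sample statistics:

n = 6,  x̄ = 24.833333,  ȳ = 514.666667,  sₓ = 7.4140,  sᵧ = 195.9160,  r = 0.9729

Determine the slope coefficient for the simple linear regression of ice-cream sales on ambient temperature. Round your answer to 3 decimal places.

25.709

b = r · sᵧ/sₓ = 0.9729 · 195.916/7.414 = 25.709020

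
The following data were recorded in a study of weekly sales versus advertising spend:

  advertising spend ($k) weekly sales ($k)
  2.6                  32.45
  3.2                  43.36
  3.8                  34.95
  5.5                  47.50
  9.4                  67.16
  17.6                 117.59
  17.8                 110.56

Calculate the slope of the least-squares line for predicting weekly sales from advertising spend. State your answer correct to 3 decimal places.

n = 7, Σx = 59.9, Σy = 453.57, Σxy = 5286.038, Σx² = 776.65
Sxx = Σx² − (Σx)²/n = 776.65 − 512.572857 = 264.077143
Sxy = Σxy − (Σx)(Σy)/n = 5286.038 − 3881.263286 = 1404.774714
b = Sxy/Sxx = 1404.774714/264.077143 = 5.319562

5.320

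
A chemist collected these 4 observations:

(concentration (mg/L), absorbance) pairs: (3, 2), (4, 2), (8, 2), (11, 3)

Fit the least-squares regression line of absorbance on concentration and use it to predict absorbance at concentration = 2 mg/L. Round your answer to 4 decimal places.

1.7561

n = 4, Σx = 26, Σy = 9, Σxy = 63, Σx² = 210
Sxx = Σx² − (Σx)²/n = 210 − 169 = 41
Sxy = Σxy − (Σx)(Σy)/n = 63 − 58.5 = 4.5
b = Sxy/Sxx = 4.5/41 = 0.109756
a = ȳ − b·x̄ = 2.25 − 0.109756·6.5 = 1.536585
ŷ(2) = a + b·2 = 1.536585 + 0.109756·2 = 1.756098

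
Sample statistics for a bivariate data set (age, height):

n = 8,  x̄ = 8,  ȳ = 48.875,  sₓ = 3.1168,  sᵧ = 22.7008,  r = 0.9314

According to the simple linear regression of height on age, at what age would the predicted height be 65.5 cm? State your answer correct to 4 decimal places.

10.4507

b = r · sᵧ/sₓ = 0.9314 · 22.7008/3.1168 = 6.783729
a = ȳ − b·x̄ = 48.875 − 6.783729·8 = -5.394828
Set a + b·x = 65.5: x = (65.5 − (-5.394828)) / 6.783729 = 10.450717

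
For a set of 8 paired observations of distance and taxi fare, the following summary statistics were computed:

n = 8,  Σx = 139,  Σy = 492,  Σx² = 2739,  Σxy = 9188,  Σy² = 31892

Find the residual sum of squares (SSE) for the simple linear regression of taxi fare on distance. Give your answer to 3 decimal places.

371.290

Sxx = Σx² − (Σx)²/n = 2739 − 2415.125 = 323.875
Sxy = Σxy − (Σx)(Σy)/n = 9188 − 8548.5 = 639.5
Syy = Σy² − (Σy)²/n = 31892 − 30258 = 1634
b = Sxy/Sxx = 639.5/323.875 = 1.974527
SSE = Syy − b·Sxy = 1634 − 1.974527·639.5 = 371.289849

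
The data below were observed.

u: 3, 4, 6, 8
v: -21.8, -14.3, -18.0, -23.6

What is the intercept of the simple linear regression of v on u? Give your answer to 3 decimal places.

-15.341

n = 4, Σx = 21, Σy = -77.7, Σxy = -419.4, Σx² = 125
Sxx = Σx² − (Σx)²/n = 125 − 110.25 = 14.75
Sxy = Σxy − (Σx)(Σy)/n = -419.4 − (-407.925) = -11.475
b = Sxy/Sxx = -11.475/14.75 = -0.777966
a = ȳ − b·x̄ = -19.425 − (-0.777966)·5.25 = -15.340678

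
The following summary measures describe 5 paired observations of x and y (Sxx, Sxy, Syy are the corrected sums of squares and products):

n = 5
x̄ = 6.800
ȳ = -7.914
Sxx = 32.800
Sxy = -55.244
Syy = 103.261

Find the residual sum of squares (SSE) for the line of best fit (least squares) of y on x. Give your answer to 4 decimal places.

b = Sxy/Sxx = -55.244/32.8 = -1.684268
SSE = Syy − b·Sxy = 103.261 − (-1.684268)·(-55.244) = 10.215282

10.2153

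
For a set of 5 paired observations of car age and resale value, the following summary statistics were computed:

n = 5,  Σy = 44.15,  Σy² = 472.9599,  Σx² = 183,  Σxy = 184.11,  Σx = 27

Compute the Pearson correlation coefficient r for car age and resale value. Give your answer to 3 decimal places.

-0.977

Sxx = Σx² − (Σx)²/n = 183 − 145.8 = 37.2
Sxy = Σxy − (Σx)(Σy)/n = 184.11 − 238.41 = -54.3
Syy = Σy² − (Σy)²/n = 472.9599 − 389.8445 = 83.1154
r = Sxy/√(Sxx·Syy) = -54.3/√(3091.89288) = -54.3/55.604792 = -0.976535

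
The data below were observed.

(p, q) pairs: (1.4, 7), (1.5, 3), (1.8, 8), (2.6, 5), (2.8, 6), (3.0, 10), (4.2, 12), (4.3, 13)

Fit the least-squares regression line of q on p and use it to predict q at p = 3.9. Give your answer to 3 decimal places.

n = 8, Σx = 21.6, Σy = 64, Σxy = 194.8, Σx² = 67.18
Sxx = Σx² − (Σx)²/n = 67.18 − 58.32 = 8.86
Sxy = Σxy − (Σx)(Σy)/n = 194.8 − 172.8 = 22
b = Sxy/Sxx = 22/8.86 = 2.483070
a = ȳ − b·x̄ = 8 − 2.483070·2.7 = 1.295711
ŷ(3.9) = a + b·3.9 = 1.295711 + 2.483070·3.9 = 10.979684

10.980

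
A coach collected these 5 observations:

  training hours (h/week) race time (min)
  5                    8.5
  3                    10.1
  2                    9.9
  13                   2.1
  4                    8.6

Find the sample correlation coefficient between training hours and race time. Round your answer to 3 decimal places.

n = 5, Σx = 27, Σy = 39.2, Σxy = 154.3, Σx² = 223, Σy² = 350.64
Sxx = Σx² − (Σx)²/n = 223 − 145.8 = 77.2
Sxy = Σxy − (Σx)(Σy)/n = 154.3 − 211.68 = -57.38
Syy = Σy² − (Σy)²/n = 350.64 − 307.328 = 43.312
r = Sxy/√(Sxx·Syy) = -57.38/√(3343.6864) = -57.38/57.824618 = -0.992311

-0.992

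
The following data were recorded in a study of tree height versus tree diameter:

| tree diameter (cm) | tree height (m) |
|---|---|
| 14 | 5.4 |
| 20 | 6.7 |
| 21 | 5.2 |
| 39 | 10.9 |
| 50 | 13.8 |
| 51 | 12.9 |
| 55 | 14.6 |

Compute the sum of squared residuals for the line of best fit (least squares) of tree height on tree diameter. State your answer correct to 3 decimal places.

n = 7, Σx = 250, Σy = 69.5, Σxy = 2894.8, Σx² = 10684, Σy² = 789.91
Sxx = Σx² − (Σx)²/n = 10684 − 8928.571429 = 1755.428571
Sxy = Σxy − (Σx)(Σy)/n = 2894.8 − 2482.142857 = 412.657143
Syy = Σy² − (Σy)²/n = 789.91 − 690.035714 = 99.874286
b = Sxy/Sxx = 412.657143/1755.428571 = 0.235075
SSE = Syy − b·Sxy = 99.874286 − 0.235075·412.657143 = 2.868962

2.869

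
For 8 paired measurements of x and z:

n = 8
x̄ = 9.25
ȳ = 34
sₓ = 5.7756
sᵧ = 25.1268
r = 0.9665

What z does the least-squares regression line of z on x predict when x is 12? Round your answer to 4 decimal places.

b = r · sᵧ/sₓ = 0.9665 · 25.1268/5.7756 = 4.204767
a = ȳ − b·x̄ = 34 − 4.204767·9.25 = -4.894095
ŷ(12) = a + b·12 = -4.894095 + 4.204767·12 = 45.563109

45.5631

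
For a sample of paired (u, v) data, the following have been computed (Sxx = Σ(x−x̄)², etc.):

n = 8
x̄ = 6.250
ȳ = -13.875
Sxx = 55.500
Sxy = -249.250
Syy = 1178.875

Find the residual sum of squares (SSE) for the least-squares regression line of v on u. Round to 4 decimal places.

59.4955

b = Sxy/Sxx = -249.25/55.5 = -4.490991
SSE = Syy − b·Sxy = 1178.875 − (-4.490991)·(-249.25) = 59.495495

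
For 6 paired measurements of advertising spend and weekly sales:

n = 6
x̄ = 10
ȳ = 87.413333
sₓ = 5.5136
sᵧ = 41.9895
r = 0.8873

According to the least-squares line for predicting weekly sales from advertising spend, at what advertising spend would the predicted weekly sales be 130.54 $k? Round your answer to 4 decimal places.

16.3822

b = r · sᵧ/sₓ = 0.8873 · 41.9895/5.5136 = 6.757342
a = ȳ − b·x̄ = 87.413333 − 6.757342·10 = 19.839908
Set a + b·x = 130.54: x = (130.54 − 19.839908) / 6.757342 = 16.382193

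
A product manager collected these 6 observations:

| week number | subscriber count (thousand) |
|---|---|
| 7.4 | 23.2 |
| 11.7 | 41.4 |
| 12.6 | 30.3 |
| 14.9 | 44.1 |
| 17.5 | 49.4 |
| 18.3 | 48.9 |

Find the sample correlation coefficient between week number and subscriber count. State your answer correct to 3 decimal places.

n = 6, Σx = 82.4, Σy = 237.3, Σxy = 3454.3, Σx² = 1213.56, Σy² = 9946.67
Sxx = Σx² − (Σx)²/n = 1213.56 − 1131.626667 = 81.933333
Sxy = Σxy − (Σx)(Σy)/n = 3454.3 − 3258.92 = 195.38
Syy = Σy² − (Σy)²/n = 9946.67 − 9385.215 = 561.455
r = Sxy/√(Sxx·Syy) = 195.38/√(46001.879667) = 195.38/214.480488 = 0.910945

0.911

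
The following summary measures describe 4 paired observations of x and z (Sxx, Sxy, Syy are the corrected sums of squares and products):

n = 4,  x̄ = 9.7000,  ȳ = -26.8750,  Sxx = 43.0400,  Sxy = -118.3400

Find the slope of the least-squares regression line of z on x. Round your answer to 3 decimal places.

b = Sxy/Sxx = -118.34/43.04 = -2.749535

-2.750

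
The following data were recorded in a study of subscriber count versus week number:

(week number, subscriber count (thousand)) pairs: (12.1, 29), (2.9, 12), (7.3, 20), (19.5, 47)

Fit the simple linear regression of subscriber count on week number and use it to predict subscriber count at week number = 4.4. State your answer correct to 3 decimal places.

n = 4, Σx = 41.8, Σy = 108, Σxy = 1448.2, Σx² = 588.36
Sxx = Σx² − (Σx)²/n = 588.36 − 436.81 = 151.55
Sxy = Σxy − (Σx)(Σy)/n = 1448.2 − 1128.6 = 319.6
b = Sxy/Sxx = 319.6/151.55 = 2.108875
a = ȳ − b·x̄ = 27 − 2.108875·10.45 = 4.962257
ŷ(4.4) = a + b·4.4 = 4.962257 + 2.108875·4.4 = 14.241306

14.241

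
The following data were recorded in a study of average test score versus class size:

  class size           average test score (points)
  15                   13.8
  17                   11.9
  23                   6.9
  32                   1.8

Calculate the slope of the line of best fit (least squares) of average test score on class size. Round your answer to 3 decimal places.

n = 4, Σx = 87, Σy = 34.4, Σxy = 625.6, Σx² = 2067
Sxx = Σx² − (Σx)²/n = 2067 − 1892.25 = 174.75
Sxy = Σxy − (Σx)(Σy)/n = 625.6 − 748.2 = -122.6
b = Sxy/Sxx = -122.6/174.75 = -0.701574

-0.702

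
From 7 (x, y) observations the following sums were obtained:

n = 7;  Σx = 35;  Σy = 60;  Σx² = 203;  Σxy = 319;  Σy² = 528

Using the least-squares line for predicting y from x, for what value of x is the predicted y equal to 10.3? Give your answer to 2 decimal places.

7.55

Sxx = Σx² − (Σx)²/n = 203 − 175 = 28
Sxy = Σxy − (Σx)(Σy)/n = 319 − 300 = 19
b = Sxy/Sxx = 19/28 = 0.678571
a = ȳ − b·x̄ = 8.571429 − 0.678571·5 = 5.178571
Set a + b·x = 10.3: x = (10.3 − 5.178571) / 0.678571 = 7.547368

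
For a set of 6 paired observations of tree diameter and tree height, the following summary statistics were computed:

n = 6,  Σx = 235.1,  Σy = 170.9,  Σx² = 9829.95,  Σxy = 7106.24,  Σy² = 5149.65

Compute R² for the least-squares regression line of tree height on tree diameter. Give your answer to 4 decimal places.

0.9643

Sxx = Σx² − (Σx)²/n = 9829.95 − 9212.001667 = 617.948333
Sxy = Σxy − (Σx)(Σy)/n = 7106.24 − 6696.431667 = 409.808333
Syy = Σy² − (Σy)²/n = 5149.65 − 4867.801667 = 281.848333
R² = Sxy²/(Sxx·Syy) = (409.808333)²/(617.948333·281.848333) = 0.964260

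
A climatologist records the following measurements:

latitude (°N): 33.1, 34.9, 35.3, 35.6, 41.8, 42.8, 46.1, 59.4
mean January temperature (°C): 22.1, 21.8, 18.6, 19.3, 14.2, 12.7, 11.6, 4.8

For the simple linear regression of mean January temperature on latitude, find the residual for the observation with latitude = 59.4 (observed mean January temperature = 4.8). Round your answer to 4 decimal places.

n = 8, Σx = 329, Σy = 125.1, Σxy = 4792.99, Σx² = 14059.72
Sxx = Σx² − (Σx)²/n = 14059.72 − 13530.125 = 529.595
Sxy = Σxy − (Σx)(Σy)/n = 4792.99 − 5144.7375 = -351.7475
b = Sxy/Sxx = -351.7475/529.595 = -0.664182
a = ȳ − b·x̄ = 15.6375 − (-0.664182)·41.125 = 42.951987
ŷ(59.4) = 42.951987 + (-0.664182)·59.4 = 3.499573
residual = y − ŷ = 4.8 − 3.499573 = 1.300427

1.3004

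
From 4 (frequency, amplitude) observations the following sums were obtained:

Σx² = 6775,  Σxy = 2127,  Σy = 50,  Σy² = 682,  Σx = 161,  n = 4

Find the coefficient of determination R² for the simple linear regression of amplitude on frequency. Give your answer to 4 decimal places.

0.7803

Sxx = Σx² − (Σx)²/n = 6775 − 6480.25 = 294.75
Sxy = Σxy − (Σx)(Σy)/n = 2127 − 2012.5 = 114.5
Syy = Σy² − (Σy)²/n = 682 − 625 = 57
R² = Sxy²/(Sxx·Syy) = (114.5)²/(294.75·57) = 0.780337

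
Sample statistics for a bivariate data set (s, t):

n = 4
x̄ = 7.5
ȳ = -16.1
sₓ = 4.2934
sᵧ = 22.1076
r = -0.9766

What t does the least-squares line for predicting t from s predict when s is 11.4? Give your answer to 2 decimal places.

-35.71

b = r · sᵧ/sₓ = -0.9766 · 22.1076/4.2934 = -5.028714
a = ȳ − b·x̄ = -16.1 − (-5.028714)·7.5 = 21.615358
ŷ(11.4) = a + b·11.4 = 21.615358 + (-5.028714)·11.4 = -35.711986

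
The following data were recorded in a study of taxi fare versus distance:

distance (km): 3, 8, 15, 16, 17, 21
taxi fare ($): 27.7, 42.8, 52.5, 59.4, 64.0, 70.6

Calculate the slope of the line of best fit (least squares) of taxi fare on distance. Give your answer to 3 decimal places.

2.334

n = 6, Σx = 80, Σy = 317, Σxy = 4734, Σx² = 1284
Sxx = Σx² − (Σx)²/n = 1284 − 1066.666667 = 217.333333
Sxy = Σxy − (Σx)(Σy)/n = 4734 − 4226.666667 = 507.333333
b = Sxy/Sxx = 507.333333/217.333333 = 2.334356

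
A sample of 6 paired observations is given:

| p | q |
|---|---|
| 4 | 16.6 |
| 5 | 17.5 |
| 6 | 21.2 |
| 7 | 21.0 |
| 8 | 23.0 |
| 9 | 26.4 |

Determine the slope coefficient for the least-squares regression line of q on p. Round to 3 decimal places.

1.866

n = 6, Σx = 39, Σy = 125.7, Σxy = 849.7, Σx² = 271
Sxx = Σx² − (Σx)²/n = 271 − 253.5 = 17.5
Sxy = Σxy − (Σx)(Σy)/n = 849.7 − 817.05 = 32.65
b = Sxy/Sxx = 32.65/17.5 = 1.865714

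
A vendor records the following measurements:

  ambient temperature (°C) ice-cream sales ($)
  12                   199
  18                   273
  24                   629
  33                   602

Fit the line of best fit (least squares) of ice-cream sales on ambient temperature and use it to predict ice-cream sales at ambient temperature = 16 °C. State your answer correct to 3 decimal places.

n = 4, Σx = 87, Σy = 1703, Σxy = 42264, Σx² = 2133
Sxx = Σx² − (Σx)²/n = 2133 − 1892.25 = 240.75
Sxy = Σxy − (Σx)(Σy)/n = 42264 − 37040.25 = 5223.75
b = Sxy/Sxx = 5223.75/240.75 = 21.697819
a = ȳ − b·x̄ = 425.75 − 21.697819·21.75 = -46.177570
ŷ(16) = a + b·16 = -46.177570 + 21.697819·16 = 300.987539

300.988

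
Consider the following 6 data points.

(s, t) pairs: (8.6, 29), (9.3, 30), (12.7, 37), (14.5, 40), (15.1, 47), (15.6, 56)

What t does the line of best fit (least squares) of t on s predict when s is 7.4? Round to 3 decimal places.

n = 6, Σx = 75.8, Σy = 239, Σxy = 3161.6, Σx² = 1003.36
Sxx = Σx² − (Σx)²/n = 1003.36 − 957.606667 = 45.753333
Sxy = Σxy − (Σx)(Σy)/n = 3161.6 − 3019.366667 = 142.233333
b = Sxy/Sxx = 142.233333/45.753333 = 3.108699
a = ȳ − b·x̄ = 39.833333 − 3.108699·12.633333 = 0.560105
ŷ(7.4) = a + b·7.4 = 0.560105 + 3.108699·7.4 = 23.564476

23.564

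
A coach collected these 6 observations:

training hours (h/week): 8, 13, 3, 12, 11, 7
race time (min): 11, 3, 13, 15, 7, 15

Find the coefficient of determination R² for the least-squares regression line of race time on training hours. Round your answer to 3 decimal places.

0.285

n = 6, Σx = 54, Σy = 64, Σxy = 528, Σx² = 556, Σy² = 798
Sxx = Σx² − (Σx)²/n = 556 − 486 = 70
Sxy = Σxy − (Σx)(Σy)/n = 528 − 576 = -48
Syy = Σy² − (Σy)²/n = 798 − 682.666667 = 115.333333
R² = Sxy²/(Sxx·Syy) = (-48)²/(70·115.333333) = 0.285384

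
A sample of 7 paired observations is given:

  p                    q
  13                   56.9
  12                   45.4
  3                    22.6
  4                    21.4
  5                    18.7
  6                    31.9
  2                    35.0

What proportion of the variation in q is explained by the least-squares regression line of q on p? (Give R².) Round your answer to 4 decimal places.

0.6813

n = 7, Σx = 45, Σy = 231.9, Σxy = 1792.8, Σx² = 403, Σy² = 8859.79
Sxx = Σx² − (Σx)²/n = 403 − 289.285714 = 113.714286
Sxy = Σxy − (Σx)(Σy)/n = 1792.8 − 1490.785714 = 302.014286
Syy = Σy² − (Σy)²/n = 8859.79 − 7682.515714 = 1177.274286
R² = Sxy²/(Sxx·Syy) = (302.014286)²/(113.714286·1177.274286) = 0.681337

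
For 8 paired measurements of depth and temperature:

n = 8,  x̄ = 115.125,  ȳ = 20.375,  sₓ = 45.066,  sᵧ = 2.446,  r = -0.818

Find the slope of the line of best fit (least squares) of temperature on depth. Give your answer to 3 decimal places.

-0.044

b = r · sᵧ/sₓ = -0.818 · 2.446/45.066 = -0.044398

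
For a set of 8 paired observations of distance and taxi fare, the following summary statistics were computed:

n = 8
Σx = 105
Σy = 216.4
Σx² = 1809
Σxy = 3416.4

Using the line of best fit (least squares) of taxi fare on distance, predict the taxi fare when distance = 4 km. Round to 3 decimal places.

14.848

Sxx = Σx² − (Σx)²/n = 1809 − 1378.125 = 430.875
Sxy = Σxy − (Σx)(Σy)/n = 3416.4 − 2840.25 = 576.15
b = Sxy/Sxx = 576.15/430.875 = 1.337163
a = ȳ − b·x̄ = 27.05 − 1.337163·13.125 = 9.499739
ŷ(4) = a + b·4 = 9.499739 + 1.337163·4 = 14.848390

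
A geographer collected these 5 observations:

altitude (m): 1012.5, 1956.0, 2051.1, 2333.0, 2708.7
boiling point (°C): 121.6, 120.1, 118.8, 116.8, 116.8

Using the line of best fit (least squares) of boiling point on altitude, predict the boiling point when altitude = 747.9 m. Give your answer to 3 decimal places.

122.717

n = 5, Σx = 10061.3, Σy = 594.1, Σxy = 1190576.84, Σx² = 21838048.15
Sxx = Σx² − (Σx)²/n = 21838048.15 − 20245951.538 = 1592096.612
Sxy = Σxy − (Σx)(Σy)/n = 1190576.84 − 1195483.666 = -4906.826
b = Sxy/Sxx = -4906.826/1592096.612 = -0.003082
a = ȳ − b·x̄ = 118.82 − (-0.003082)·2012.26 = 125.021765
ŷ(747.9) = a + b·747.9 = 125.021765 + (-0.003082)·747.9 = 122.716745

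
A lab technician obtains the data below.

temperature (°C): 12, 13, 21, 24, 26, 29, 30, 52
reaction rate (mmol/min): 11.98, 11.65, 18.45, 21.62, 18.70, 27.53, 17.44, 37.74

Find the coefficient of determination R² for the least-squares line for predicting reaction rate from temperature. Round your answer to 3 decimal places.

n = 8, Σx = 207, Σy = 165.11, Σxy = 4971.79, Σx² = 6451, Σy² = 3923.1219
Sxx = Σx² − (Σx)²/n = 6451 − 5356.125 = 1094.875
Sxy = Σxy − (Σx)(Σy)/n = 4971.79 − 4272.22125 = 699.56875
Syy = Σy² − (Σy)²/n = 3923.1219 − 3407.664012 = 515.457887
R² = Sxy²/(Sxx·Syy) = (699.56875)²/(1094.875·515.457887) = 0.867168

0.867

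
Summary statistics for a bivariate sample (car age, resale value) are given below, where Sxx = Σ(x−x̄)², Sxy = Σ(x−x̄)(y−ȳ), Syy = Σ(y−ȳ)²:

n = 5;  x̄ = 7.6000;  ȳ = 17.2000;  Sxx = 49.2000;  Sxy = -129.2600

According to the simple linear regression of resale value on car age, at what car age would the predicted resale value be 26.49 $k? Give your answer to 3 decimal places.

b = Sxy/Sxx = -129.26/49.2 = -2.627236
a = ȳ − b·x̄ = 17.2 − (-2.627236)·7.6 = 37.166992
Set a + b·x = 26.49: x = (26.49 − 37.166992) / (-2.627236) = 4.063964

4.064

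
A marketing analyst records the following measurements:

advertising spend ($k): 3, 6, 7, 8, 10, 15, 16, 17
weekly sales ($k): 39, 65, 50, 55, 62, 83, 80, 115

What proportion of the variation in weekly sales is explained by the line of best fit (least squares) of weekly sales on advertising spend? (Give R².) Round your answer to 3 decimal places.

n = 8, Σx = 82, Σy = 549, Σxy = 6397, Σx² = 1028, Σy² = 41629
Sxx = Σx² − (Σx)²/n = 1028 − 840.5 = 187.5
Sxy = Σxy − (Σx)(Σy)/n = 6397 − 5627.25 = 769.75
Syy = Σy² − (Σy)²/n = 41629 − 37675.125 = 3953.875
R² = Sxy²/(Sxx·Syy) = (769.75)²/(187.5·3953.875) = 0.799236

0.799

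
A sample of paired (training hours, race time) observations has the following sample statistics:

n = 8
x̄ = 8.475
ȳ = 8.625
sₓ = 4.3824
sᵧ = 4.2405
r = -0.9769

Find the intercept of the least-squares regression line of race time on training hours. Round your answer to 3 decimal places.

b = r · sᵧ/sₓ = -0.9769 · 4.2405/4.3824 = -0.945268
a = ȳ − b·x̄ = 8.625 − (-0.945268)·8.475 = 16.636150

16.636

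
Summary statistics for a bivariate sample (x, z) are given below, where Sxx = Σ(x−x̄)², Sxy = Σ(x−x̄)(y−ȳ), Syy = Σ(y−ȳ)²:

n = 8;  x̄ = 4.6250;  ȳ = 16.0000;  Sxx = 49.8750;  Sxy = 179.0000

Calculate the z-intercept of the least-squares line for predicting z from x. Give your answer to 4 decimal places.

b = Sxy/Sxx = 179/49.875 = 3.588972
a = ȳ − b·x̄ = 16 − 3.588972·4.625 = -0.598997

-0.5990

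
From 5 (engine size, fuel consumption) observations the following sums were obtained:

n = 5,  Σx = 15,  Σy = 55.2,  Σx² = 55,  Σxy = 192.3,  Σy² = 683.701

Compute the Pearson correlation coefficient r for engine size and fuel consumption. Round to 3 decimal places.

Sxx = Σx² − (Σx)²/n = 55 − 45 = 10
Sxy = Σxy − (Σx)(Σy)/n = 192.3 − 165.6 = 26.7
Syy = Σy² − (Σy)²/n = 683.701 − 609.408 = 74.293
r = Sxy/√(Sxx·Syy) = 26.7/√(742.93) = 26.7/27.256742 = 0.979574

0.980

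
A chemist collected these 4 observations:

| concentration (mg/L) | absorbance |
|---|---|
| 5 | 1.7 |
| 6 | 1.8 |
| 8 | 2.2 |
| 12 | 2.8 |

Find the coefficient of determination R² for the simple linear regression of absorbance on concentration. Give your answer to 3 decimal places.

n = 4, Σx = 31, Σy = 8.5, Σxy = 70.5, Σx² = 269, Σy² = 18.81
Sxx = Σx² − (Σx)²/n = 269 − 240.25 = 28.75
Sxy = Σxy − (Σx)(Σy)/n = 70.5 − 65.875 = 4.625
Syy = Σy² − (Σy)²/n = 18.81 − 18.0625 = 0.7475
R² = Sxy²/(Sxx·Syy) = (4.625)²/(28.75·0.7475) = 0.995347

0.995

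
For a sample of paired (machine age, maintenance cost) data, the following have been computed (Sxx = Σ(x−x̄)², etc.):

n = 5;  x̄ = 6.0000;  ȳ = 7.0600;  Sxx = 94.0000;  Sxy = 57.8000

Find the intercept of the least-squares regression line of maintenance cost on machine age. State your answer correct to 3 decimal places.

3.371

b = Sxy/Sxx = 57.8/94 = 0.614894
a = ȳ − b·x̄ = 7.06 − 0.614894·6 = 3.370638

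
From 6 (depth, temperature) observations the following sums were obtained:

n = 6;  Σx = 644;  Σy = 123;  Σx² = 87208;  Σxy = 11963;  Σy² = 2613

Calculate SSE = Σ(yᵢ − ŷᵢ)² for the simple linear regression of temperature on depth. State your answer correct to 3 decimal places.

6.618

Sxx = Σx² − (Σx)²/n = 87208 − 69122.666667 = 18085.333333
Sxy = Σxy − (Σx)(Σy)/n = 11963 − 13202 = -1239
Syy = Σy² − (Σy)²/n = 2613 − 2521.5 = 91.5
b = Sxy/Sxx = -1239/18085.333333 = -0.068509
SSE = Syy − b·Sxy = 91.5 − (-0.068509)·(-1239) = 6.617904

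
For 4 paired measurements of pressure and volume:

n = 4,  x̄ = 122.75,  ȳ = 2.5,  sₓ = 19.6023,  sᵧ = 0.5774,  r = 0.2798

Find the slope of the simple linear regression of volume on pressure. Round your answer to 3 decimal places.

0.008

b = r · sᵧ/sₓ = 0.2798 · 0.5774/19.6023 = 0.008242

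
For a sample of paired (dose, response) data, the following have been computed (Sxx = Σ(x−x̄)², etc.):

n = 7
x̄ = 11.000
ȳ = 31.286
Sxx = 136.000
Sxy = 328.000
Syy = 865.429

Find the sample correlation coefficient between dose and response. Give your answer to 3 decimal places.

r = Sxy/√(Sxx·Syy) = 328/√(117698.344) = 328/343.071922 = 0.956068

0.956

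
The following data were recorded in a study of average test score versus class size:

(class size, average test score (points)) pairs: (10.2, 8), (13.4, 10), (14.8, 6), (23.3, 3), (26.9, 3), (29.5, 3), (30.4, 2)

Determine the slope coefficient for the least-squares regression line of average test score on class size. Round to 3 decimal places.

-0.334

n = 7, Σx = 148.5, Σy = 35, Σxy = 604.3, Σx² = 3563.55
Sxx = Σx² − (Σx)²/n = 3563.55 − 3150.321429 = 413.228571
Sxy = Σxy − (Σx)(Σy)/n = 604.3 − 742.5 = -138.2
b = Sxy/Sxx = -138.2/413.228571 = -0.334440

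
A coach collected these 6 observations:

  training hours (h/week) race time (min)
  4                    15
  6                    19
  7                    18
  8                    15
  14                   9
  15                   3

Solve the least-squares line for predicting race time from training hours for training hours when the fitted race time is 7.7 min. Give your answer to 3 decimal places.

13.556

n = 6, Σx = 54, Σy = 79, Σxy = 591, Σx² = 586
Sxx = Σx² − (Σx)²/n = 586 − 486 = 100
Sxy = Σxy − (Σx)(Σy)/n = 591 − 711 = -120
b = Sxy/Sxx = -120/100 = -1.2
a = ȳ − b·x̄ = 13.166667 − (-1.2)·9 = 23.966667
Set a + b·x = 7.7: x = (7.7 − 23.966667) / (-1.2) = 13.555556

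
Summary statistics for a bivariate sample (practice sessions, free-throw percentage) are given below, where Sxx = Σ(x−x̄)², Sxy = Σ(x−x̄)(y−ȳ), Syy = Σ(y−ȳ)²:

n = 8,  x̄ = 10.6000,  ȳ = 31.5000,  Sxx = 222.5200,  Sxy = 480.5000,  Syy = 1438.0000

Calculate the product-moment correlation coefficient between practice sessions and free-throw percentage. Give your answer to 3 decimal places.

r = Sxy/√(Sxx·Syy) = 480.5/√(319983.76) = 480.5/565.671070 = 0.849434

0.849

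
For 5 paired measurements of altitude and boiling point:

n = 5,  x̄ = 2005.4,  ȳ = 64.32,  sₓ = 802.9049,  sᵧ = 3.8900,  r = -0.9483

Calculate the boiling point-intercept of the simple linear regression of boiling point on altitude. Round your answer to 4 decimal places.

73.5337

b = r · sᵧ/sₓ = -0.9483 · 3.89/802.9049 = -0.004594
a = ȳ − b·x̄ = 64.32 − (-0.004594)·2005.4 = 73.533662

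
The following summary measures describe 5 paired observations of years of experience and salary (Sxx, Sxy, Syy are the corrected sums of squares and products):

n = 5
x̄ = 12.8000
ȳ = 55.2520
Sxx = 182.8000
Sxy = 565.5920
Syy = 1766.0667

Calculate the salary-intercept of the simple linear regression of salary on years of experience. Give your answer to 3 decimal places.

15.648

b = Sxy/Sxx = 565.592/182.8 = 3.094048
a = ȳ − b·x̄ = 55.252 − 3.094048·12.8 = 15.648184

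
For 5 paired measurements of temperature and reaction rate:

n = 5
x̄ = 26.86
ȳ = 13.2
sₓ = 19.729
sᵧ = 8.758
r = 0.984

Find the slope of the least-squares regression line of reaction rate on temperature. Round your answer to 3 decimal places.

b = r · sᵧ/sₓ = 0.984 · 8.758/19.729 = 0.436812

0.437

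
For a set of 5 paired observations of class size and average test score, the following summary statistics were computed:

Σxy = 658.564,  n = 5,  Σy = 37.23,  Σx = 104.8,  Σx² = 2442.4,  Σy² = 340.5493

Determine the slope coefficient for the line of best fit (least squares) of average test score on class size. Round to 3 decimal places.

-0.495

Sxx = Σx² − (Σx)²/n = 2442.4 − 2196.608 = 245.792
Sxy = Σxy − (Σx)(Σy)/n = 658.564 − 780.3408 = -121.7768
b = Sxy/Sxx = -121.7768/245.792 = -0.495447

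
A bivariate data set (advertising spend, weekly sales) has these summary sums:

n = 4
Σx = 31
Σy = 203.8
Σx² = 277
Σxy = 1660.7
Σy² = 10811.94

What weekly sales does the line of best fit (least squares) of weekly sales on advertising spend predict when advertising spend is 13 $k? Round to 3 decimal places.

62.557

Sxx = Σx² − (Σx)²/n = 277 − 240.25 = 36.75
Sxy = Σxy − (Σx)(Σy)/n = 1660.7 − 1579.45 = 81.25
b = Sxy/Sxx = 81.25/36.75 = 2.210884
a = ȳ − b·x̄ = 50.95 − 2.210884·7.75 = 33.815646
ŷ(13) = a + b·13 = 33.815646 + 2.210884·13 = 62.557143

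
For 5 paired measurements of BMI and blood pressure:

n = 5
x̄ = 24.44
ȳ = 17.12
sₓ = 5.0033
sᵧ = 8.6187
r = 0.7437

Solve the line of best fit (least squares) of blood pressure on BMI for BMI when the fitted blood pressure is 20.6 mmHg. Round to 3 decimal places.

27.156

b = r · sᵧ/sₓ = 0.7437 · 8.6187/5.0033 = 1.281100
a = ȳ − b·x̄ = 17.12 − 1.281100·24.44 = -14.190082
Set a + b·x = 20.6: x = (20.6 − (-14.190082)) / 1.281100 = 27.156416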